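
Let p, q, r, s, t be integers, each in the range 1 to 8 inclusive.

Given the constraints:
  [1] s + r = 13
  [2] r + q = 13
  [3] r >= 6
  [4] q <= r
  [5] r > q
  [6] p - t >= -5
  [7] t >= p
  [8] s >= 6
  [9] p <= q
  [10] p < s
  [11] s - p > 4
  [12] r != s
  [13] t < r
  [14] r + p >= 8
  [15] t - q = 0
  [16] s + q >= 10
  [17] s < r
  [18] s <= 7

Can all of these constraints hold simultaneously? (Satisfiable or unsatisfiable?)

Satisfiable

Try p = 1, q = 6, r = 7, s = 6, t = 6.
Check constraint 1: s + r = 13; constraint 2: r + q = 13. The remaining constraints are straightforward to verify.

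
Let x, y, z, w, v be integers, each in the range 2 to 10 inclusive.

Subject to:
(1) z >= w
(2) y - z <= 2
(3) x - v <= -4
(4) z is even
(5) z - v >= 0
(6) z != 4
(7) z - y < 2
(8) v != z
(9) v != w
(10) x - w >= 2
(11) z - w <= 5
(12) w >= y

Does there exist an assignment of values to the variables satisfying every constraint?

Unsatisfiable

Constraints 3, 5, 10, and 11 give x − w ≥ 2, w − z ≥ -5, z − v ≥ 0, v − x ≥ 4.
Adding all 4 inequalities: the left sides telescope to 0, and the right sides sum to 2 + (-5) + 0 + 4 = 1. So 0 ≥ 1, which is false.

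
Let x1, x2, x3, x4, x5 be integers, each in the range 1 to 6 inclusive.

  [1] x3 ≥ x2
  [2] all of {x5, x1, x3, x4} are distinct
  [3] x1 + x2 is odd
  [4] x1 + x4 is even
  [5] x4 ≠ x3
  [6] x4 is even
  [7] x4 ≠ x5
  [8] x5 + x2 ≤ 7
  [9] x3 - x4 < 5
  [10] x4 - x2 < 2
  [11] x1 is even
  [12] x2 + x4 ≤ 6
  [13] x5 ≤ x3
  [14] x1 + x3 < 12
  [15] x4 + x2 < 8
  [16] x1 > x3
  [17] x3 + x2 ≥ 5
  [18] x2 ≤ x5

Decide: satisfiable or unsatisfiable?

Take x1 = 6, x2 = 3, x3 = 5, x4 = 2, x5 = 3. Then constraint 8: x5 + x2 = 6; constraint 9: x3 - x4 = 3, and every other listed constraint is also met.

Satisfiable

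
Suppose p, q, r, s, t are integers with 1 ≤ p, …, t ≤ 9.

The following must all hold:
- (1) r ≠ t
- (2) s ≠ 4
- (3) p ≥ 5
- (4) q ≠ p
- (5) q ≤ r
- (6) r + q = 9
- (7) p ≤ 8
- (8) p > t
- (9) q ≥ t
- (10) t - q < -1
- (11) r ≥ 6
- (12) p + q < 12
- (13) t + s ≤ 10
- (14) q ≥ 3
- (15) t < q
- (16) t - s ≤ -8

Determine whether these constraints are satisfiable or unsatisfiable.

Satisfiable

Try p = 6, q = 3, r = 6, s = 9, t = 1.
Check constraint 6: r + q = 9; constraint 10: t - q = -2; constraint 12: p + q = 9. The remaining constraints are straightforward to verify.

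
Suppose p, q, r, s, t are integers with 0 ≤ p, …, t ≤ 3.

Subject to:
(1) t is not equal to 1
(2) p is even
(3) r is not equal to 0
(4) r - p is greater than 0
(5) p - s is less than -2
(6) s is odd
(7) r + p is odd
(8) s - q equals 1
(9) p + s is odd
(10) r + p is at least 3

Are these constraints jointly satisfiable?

Take p = 0, q = 2, r = 3, s = 3, t = 3. Then constraint 4: r - p = 3; constraint 5: p - s = -3; constraint 8: s - q = 1, and every other listed constraint is also met.

Satisfiable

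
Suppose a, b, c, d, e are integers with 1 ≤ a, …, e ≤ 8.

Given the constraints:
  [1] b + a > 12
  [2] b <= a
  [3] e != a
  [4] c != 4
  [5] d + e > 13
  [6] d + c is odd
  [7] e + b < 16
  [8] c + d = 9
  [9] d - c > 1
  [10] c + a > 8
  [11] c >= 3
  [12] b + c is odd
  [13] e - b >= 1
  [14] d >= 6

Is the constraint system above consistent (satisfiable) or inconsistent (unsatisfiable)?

Satisfiable

Try a = 7, b = 6, c = 3, d = 6, e = 8.
Check constraint 1: b + a = 13; constraint 5: d + e = 14. The remaining constraints are straightforward to verify.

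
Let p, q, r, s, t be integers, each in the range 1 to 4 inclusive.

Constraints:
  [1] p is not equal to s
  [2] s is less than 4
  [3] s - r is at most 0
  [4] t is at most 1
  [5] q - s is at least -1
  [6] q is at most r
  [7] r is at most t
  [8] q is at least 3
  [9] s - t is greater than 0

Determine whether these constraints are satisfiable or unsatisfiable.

From constraints 6 and 8: r ≥ q and q ≥ 3, so r ≥ 3. From constraints 4 and 7: r ≤ t and t ≤ 1, so r ≤ 1. But 1 < 3, so no value of r works.

Unsatisfiable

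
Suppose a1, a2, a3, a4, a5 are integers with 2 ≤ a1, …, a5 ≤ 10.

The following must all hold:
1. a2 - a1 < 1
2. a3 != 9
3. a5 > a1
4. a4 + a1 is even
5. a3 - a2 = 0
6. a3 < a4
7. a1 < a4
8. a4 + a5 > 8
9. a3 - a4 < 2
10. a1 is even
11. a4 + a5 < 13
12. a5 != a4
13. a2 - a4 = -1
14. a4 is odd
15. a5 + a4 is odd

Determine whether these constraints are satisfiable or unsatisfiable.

Constraint 14 makes a4 odd and constraint 10 makes a1 even, so a4 + a1 must be odd. Constraint 4 says a4 + a1 is even — contradiction.

Unsatisfiable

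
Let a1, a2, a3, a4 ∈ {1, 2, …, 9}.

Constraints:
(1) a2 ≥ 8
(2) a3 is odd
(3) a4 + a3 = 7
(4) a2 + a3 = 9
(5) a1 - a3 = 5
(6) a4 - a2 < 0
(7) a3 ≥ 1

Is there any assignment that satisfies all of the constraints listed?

Setting (a1, a2, a3, a4) = (6, 8, 1, 6) satisfies everything: constraint 3: a4 + a3 = 7; constraint 4: a2 + a3 = 9; constraint 5: a1 - a3 = 5, and the others follow.

Satisfiable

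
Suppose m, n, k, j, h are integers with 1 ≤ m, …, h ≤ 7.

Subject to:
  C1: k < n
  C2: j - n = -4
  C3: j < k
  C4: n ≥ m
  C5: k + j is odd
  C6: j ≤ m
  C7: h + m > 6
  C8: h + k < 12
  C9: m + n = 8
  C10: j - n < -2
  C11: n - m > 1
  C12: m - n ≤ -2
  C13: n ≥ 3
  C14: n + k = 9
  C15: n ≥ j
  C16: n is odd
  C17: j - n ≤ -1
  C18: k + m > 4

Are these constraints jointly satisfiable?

Take m = 3, n = 5, k = 4, j = 1, h = 5. Then constraint 2: j - n = -4; constraint 7: h + m = 8; constraint 8: h + k = 9, and every other listed constraint is also met.

Satisfiable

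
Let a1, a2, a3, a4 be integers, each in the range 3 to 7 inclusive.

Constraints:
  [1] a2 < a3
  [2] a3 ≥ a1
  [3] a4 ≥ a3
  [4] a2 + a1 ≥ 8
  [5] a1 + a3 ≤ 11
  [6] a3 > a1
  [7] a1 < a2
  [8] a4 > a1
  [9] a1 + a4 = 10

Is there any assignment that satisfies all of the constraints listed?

Satisfiable

The assignment a1 = 3, a2 = 5, a3 = 7, a4 = 7 works:
  constraint 4 holds since a2 + a1 = 8.
  constraint 5 holds since a1 + a3 = 10.
  constraint 9 holds since a1 + a4 = 10.
The rest check out directly.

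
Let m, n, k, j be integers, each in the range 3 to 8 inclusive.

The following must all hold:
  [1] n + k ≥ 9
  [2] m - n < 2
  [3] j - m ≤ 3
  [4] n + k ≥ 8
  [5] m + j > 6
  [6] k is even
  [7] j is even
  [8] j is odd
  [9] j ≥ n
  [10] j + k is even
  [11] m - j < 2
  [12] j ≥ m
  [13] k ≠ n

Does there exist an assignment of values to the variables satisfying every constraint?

Constraint 8 makes j odd and constraint 6 makes k even, so j + k must be odd. Constraint 10 says j + k is even — contradiction.

Unsatisfiable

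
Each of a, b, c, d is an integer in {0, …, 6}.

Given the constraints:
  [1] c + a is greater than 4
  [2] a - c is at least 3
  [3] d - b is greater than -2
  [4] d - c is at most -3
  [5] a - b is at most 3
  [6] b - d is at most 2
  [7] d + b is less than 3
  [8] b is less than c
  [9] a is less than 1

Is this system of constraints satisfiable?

Constraints 2, 4, 5, and 6 give d − b ≥ -2, b − a ≥ -3, a − c ≥ 3, c − d ≥ 3.
Adding all 4 inequalities: the left sides telescope to 0, and the right sides sum to (-2) + (-3) + 3 + 3 = 1. So 0 ≥ 1, which is false.

Unsatisfiable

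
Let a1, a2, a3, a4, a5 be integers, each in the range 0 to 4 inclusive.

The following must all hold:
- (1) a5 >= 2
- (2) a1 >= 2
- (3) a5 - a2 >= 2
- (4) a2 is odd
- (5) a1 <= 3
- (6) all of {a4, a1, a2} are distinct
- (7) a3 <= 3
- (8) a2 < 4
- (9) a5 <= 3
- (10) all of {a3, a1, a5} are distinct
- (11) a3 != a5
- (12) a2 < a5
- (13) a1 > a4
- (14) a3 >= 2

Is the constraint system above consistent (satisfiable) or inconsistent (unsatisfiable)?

Unsatisfiable

Constraints 1, 2, 5, 7, 9, and 14 confine each of a3, a1, a5 to the 2 values {2, 3}.
Constraint 10 requires all 3 of them to be distinct, but only 2 values are available — impossible by the pigeonhole principle.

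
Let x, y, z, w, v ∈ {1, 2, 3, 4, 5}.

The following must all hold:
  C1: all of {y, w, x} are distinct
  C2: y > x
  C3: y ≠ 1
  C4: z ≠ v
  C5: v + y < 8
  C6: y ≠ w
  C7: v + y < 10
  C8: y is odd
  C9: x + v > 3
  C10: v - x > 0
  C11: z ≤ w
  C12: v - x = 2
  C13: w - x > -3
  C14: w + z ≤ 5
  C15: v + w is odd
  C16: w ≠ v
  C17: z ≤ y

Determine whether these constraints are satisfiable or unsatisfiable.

The assignment x = 2, y = 3, z = 1, w = 1, v = 4 works:
  constraint 5 holds since v + y = 7.
  constraint 7 holds since v + y = 7.
The rest check out directly.

Satisfiable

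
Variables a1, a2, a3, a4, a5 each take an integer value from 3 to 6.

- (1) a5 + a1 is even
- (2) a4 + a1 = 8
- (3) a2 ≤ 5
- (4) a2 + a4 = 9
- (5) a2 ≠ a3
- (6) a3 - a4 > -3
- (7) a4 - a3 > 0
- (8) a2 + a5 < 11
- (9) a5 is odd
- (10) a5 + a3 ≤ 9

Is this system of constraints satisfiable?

Satisfiable

Take a1 = 3, a2 = 4, a3 = 3, a4 = 5, a5 = 5. Then constraint 2: a4 + a1 = 8; constraint 4: a2 + a4 = 9, and every other listed constraint is also met.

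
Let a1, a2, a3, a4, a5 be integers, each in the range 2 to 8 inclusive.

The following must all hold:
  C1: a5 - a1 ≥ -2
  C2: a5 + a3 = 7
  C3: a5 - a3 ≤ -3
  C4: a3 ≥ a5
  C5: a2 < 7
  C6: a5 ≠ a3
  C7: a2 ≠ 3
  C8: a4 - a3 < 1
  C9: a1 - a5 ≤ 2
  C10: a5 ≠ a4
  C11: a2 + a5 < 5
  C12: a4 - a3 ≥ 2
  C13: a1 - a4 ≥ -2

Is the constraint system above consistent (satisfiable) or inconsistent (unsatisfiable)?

Unsatisfiable

Constraints 1, 3, 12, and 13 give a3 − a5 ≥ 3, a5 − a1 ≥ -2, a1 − a4 ≥ -2, a4 − a3 ≥ 2.
Adding all 4 inequalities: the left sides telescope to 0, and the right sides sum to 3 + (-2) + (-2) + 2 = 1. So 0 ≥ 1, which is false.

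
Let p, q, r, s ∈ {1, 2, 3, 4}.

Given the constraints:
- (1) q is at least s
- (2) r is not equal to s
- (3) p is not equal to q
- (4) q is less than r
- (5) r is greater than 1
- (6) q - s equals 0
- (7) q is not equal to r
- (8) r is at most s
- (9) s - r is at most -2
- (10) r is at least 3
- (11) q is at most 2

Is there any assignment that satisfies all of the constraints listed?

Unsatisfiable

From constraints 8 and 10: s ≥ r and r ≥ 3, so s ≥ 3. From constraints 1 and 11: s ≤ q and q ≤ 2, so s ≤ 2. But 2 < 3, so no value of s works.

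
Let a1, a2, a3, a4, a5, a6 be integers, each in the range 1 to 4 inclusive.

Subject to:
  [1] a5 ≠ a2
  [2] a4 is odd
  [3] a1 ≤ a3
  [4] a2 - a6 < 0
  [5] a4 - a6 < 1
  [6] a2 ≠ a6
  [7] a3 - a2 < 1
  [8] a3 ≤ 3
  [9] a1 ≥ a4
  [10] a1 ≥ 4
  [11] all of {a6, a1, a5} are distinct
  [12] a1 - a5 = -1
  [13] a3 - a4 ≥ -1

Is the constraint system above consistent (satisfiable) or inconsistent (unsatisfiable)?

Unsatisfiable

From constraints 3 and 10: a3 ≥ a1 and a1 ≥ 4, so a3 ≥ 4. From constraint 8: a3 ≤ 3. But 3 < 4, so no value of a3 works.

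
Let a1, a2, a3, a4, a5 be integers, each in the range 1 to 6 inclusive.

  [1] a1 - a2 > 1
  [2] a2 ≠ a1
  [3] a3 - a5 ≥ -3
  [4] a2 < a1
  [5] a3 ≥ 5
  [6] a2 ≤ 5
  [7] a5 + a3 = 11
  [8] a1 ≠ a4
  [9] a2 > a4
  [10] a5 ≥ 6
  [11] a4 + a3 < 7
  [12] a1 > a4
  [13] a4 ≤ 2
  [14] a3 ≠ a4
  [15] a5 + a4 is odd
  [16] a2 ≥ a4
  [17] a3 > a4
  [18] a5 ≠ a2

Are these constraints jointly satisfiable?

Satisfiable

Take a1 = 6, a2 = 2, a3 = 5, a4 = 1, a5 = 6. Then constraint 1: a1 - a2 = 4; constraint 3: a3 - a5 = -1; constraint 7: a5 + a3 = 11, and every other listed constraint is also met.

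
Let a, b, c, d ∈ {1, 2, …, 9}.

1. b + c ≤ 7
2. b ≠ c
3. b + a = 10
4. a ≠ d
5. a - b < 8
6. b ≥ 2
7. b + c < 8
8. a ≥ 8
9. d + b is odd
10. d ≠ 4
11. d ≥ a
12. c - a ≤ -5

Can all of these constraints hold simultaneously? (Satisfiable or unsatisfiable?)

Satisfiable

Try a = 8, b = 2, c = 3, d = 9.
Check constraint 1: b + c = 5; constraint 3: b + a = 10. The remaining constraints are straightforward to verify.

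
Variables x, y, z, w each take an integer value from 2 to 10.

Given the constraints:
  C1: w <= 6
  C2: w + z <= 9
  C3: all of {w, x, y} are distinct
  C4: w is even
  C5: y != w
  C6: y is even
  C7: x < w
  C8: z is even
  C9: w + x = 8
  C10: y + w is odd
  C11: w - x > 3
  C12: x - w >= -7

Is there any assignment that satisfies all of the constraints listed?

Unsatisfiable

Constraint 6 makes y even and constraint 4 makes w even, so y + w must be even. Constraint 10 says y + w is odd — contradiction.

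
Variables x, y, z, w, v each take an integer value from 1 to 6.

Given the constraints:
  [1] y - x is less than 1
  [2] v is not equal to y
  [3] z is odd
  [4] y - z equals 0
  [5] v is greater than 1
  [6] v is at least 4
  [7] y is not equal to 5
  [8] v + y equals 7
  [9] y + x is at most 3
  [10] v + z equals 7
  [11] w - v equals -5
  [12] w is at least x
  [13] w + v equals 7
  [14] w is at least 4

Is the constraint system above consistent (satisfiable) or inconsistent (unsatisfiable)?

Unsatisfiable

From constraint 14: w ≥ 4. From constraint 6: v ≥ 4. Hence w + v ≥ 8. But constraint 13 requires w + v = 7, and 7 < 8. Contradiction.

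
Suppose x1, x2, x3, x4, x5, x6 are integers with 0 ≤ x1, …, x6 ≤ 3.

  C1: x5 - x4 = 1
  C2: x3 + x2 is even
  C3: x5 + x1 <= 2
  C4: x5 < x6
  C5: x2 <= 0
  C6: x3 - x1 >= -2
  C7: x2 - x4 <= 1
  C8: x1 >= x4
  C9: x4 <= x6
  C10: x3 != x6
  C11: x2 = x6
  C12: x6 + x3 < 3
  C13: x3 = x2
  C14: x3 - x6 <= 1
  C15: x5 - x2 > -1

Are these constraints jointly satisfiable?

From constraints 11 and 13, x3 = x2 = x6, so x3 = x6. But constraint 10 says x3 ≠ x6. Contradiction.

Unsatisfiable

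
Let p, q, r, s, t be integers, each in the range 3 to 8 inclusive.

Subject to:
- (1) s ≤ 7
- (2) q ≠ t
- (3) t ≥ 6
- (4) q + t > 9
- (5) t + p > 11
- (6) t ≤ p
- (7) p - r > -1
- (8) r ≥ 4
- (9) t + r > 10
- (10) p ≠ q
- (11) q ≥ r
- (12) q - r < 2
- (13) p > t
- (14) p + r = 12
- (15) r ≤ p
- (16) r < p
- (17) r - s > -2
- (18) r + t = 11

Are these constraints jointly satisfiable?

Satisfiable

Try p = 7, q = 5, r = 5, s = 6, t = 6.
Check constraint 4: q + t = 11; constraint 5: t + p = 13. The remaining constraints are straightforward to verify.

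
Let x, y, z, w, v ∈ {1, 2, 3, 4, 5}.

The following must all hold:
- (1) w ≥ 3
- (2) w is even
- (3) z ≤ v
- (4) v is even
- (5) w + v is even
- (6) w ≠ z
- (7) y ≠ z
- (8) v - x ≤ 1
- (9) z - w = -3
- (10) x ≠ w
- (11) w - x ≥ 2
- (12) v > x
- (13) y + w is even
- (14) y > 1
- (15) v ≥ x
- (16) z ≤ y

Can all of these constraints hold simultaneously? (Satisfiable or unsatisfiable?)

The assignment x = 1, y = 2, z = 1, w = 4, v = 2 works:
  constraint 8 holds since v - x = 1.
  constraint 9 holds since z - w = -3.
  constraint 11 holds since w - x = 3.
The rest check out directly.

Satisfiable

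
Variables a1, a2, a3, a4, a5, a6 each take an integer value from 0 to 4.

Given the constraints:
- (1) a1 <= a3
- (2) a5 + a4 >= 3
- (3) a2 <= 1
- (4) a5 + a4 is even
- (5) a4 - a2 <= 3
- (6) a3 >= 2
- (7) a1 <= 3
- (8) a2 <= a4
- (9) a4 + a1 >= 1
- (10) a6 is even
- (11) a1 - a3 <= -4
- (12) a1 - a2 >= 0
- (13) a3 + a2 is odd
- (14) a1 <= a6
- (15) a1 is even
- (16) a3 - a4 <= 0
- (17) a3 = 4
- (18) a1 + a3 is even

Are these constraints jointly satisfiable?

Unsatisfiable

Constraints 5, 11, 12, and 16 give a1 − a2 ≥ 0, a2 − a4 ≥ -3, a4 − a3 ≥ 0, a3 − a1 ≥ 4.
Adding all 4 inequalities: the left sides telescope to 0, and the right sides sum to 0 + (-3) + 0 + 4 = 1. So 0 ≥ 1, which is false.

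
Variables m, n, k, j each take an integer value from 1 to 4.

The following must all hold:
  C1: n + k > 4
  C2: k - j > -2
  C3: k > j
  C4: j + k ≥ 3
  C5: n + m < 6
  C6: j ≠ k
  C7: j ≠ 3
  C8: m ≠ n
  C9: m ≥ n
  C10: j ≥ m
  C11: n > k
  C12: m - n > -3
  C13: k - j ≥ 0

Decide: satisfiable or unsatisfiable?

Unsatisfiable

Constraints 9, 10, 11, and 13 give m ≤ j, j ≤ k, k < n, n ≤ m. Chaining: m ≤ j ≤ k < n ≤ m, which forces m < m — impossible.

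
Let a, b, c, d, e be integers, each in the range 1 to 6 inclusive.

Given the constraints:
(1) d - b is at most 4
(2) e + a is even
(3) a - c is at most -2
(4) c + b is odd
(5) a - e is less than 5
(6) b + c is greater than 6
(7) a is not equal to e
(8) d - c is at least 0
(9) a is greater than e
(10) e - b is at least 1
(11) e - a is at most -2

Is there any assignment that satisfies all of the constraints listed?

Constraints 1, 3, 8, 10, and 11 give c − a ≥ 2, a − e ≥ 2, e − b ≥ 1, b − d ≥ -4, d − c ≥ 0.
Adding all 5 inequalities: the left sides telescope to 0, and the right sides sum to 2 + 2 + 1 + (-4) + 0 = 1. So 0 ≥ 1, which is false.

Unsatisfiable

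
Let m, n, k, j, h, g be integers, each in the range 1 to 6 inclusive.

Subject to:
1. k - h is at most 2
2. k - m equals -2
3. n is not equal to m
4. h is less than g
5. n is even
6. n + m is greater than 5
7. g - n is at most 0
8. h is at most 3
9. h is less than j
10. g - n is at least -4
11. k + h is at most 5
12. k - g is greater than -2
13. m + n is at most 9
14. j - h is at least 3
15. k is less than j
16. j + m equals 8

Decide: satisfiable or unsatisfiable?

Satisfiable

Setting (m, n, k, j, h, g) = (3, 4, 1, 5, 1, 2) satisfies everything: constraint 1: k - h = 0; constraint 2: k - m = -2; constraint 6: n + m = 7, and the others follow.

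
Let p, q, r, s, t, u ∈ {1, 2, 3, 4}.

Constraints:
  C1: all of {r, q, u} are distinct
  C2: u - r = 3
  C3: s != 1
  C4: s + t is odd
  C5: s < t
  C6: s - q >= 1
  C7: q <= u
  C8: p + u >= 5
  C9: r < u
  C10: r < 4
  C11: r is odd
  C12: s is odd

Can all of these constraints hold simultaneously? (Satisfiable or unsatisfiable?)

Satisfiable

Setting (p, q, r, s, t, u) = (1, 2, 1, 3, 4, 4) satisfies everything: constraint 2: u - r = 3; constraint 6: s - q = 1; constraint 8: p + u = 5, and the others follow.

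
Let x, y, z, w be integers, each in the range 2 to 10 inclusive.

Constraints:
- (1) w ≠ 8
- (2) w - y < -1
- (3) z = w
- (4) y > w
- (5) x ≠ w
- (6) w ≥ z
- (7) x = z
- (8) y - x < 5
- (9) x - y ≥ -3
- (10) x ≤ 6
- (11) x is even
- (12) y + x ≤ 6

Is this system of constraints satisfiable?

Unsatisfiable

From constraints 3 and 7, x = z = w, so x = w. But constraint 5 says x ≠ w. Contradiction.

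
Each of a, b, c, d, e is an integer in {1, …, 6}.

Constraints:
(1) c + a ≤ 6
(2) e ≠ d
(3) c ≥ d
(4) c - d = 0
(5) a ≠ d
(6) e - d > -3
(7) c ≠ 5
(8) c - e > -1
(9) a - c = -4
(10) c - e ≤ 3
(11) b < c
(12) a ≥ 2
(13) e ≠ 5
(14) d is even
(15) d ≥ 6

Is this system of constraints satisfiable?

Unsatisfiable

From constraints 3 and 15: c ≥ d ≥ 6. From constraint 12: a ≥ 2. Hence c + a ≥ 8. But constraint 1 requires c + a ≤ 6, and 6 < 8. Contradiction.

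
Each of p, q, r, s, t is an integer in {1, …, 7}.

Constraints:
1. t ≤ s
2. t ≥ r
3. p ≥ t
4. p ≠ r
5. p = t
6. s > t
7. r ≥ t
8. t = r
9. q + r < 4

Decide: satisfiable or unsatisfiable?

Unsatisfiable

From constraints 5 and 8, p = t = r, so p = r. But constraint 4 says p ≠ r. Contradiction.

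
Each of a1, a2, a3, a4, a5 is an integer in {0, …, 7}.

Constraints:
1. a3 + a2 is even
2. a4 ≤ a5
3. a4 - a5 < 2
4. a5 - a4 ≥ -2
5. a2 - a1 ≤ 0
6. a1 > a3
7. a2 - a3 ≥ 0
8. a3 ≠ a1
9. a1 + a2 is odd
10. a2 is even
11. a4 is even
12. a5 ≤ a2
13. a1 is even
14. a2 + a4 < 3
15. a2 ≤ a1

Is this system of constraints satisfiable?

Unsatisfiable

Constraint 13 makes a1 even and constraint 10 makes a2 even, so a1 + a2 must be even. Constraint 9 says a1 + a2 is odd — contradiction.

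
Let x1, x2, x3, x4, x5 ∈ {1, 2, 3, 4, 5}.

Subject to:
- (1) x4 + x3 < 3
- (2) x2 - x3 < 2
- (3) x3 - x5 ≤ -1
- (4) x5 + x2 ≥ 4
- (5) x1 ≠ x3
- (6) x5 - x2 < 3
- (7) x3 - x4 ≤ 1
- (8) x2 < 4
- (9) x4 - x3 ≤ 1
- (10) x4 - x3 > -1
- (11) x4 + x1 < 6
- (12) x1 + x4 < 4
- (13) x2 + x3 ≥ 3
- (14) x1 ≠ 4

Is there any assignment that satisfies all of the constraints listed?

Satisfiable

Setting (x1, x2, x3, x4, x5) = (2, 2, 1, 1, 2) satisfies everything: constraint 1: x4 + x3 = 2; constraint 2: x2 - x3 = 1; constraint 3: x3 - x5 = -1, and the others follow.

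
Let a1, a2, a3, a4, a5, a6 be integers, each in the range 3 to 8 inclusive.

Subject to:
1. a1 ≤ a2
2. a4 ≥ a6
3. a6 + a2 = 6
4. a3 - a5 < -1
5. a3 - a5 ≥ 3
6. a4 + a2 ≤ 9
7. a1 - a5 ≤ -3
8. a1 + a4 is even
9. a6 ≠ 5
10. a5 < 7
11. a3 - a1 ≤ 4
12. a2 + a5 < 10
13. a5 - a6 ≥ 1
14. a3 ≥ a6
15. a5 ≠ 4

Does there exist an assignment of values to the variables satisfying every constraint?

Unsatisfiable

Constraints 5, 7, and 11 give a5 − a1 ≥ 3, a1 − a3 ≥ -4, a3 − a5 ≥ 3.
Adding all 3 inequalities: the left sides telescope to 0, and the right sides sum to 3 + (-4) + 3 = 2. So 0 ≥ 2, which is false.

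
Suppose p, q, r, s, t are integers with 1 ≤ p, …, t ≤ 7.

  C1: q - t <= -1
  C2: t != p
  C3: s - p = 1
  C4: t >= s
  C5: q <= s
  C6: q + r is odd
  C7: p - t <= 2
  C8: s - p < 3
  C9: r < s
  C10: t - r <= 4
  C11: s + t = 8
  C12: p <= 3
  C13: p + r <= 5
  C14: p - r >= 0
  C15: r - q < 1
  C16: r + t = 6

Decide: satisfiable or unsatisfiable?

Try p = 3, q = 3, r = 2, s = 4, t = 4.
Check constraint 1: q - t = -1; constraint 3: s - p = 1. The remaining constraints are straightforward to verify.

Satisfiable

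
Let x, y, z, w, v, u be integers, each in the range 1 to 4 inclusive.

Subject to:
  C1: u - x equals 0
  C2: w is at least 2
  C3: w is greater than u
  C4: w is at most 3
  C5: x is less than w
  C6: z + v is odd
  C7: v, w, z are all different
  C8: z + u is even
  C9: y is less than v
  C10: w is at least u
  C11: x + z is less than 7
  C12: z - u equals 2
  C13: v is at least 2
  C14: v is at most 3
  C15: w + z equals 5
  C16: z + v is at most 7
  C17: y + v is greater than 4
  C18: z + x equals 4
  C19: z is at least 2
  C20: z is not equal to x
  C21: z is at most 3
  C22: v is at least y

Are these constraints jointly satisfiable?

Unsatisfiable

Constraints 2, 4, 13, 14, 19, and 21 confine each of v, w, z to the 2 values {2, 3}.
Constraint 7 requires all 3 of them to be distinct, but only 2 values are available — impossible by the pigeonhole principle.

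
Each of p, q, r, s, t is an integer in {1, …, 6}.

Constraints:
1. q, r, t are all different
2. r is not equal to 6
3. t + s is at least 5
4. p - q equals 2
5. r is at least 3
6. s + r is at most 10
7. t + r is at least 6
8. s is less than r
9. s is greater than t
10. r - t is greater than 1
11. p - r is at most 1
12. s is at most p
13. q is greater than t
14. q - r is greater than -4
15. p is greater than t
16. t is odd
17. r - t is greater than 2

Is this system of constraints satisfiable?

Satisfiable

Try p = 6, q = 4, r = 5, s = 4, t = 1.
Check constraint 3: t + s = 5; constraint 4: p - q = 2; constraint 6: s + r = 9. The remaining constraints are straightforward to verify.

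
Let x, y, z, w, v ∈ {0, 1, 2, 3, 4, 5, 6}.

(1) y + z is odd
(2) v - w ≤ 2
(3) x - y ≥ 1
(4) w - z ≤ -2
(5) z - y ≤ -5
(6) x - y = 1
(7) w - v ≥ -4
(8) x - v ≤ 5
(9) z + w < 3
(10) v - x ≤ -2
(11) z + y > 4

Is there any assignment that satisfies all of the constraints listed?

Unsatisfiable

Constraints 2, 3, 4, 5, and 8 give z − w ≥ 2, w − v ≥ -2, v − x ≥ -5, x − y ≥ 1, y − z ≥ 5.
Adding all 5 inequalities: the left sides telescope to 0, and the right sides sum to 2 + (-2) + (-5) + 1 + 5 = 1. So 0 ≥ 1, which is false.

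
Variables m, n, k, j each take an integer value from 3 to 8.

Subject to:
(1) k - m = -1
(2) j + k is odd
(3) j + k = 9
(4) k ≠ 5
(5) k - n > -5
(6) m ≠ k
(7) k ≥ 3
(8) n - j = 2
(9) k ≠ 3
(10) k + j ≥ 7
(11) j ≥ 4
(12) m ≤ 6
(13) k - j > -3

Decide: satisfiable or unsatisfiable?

Satisfiable

Try m = 5, n = 7, k = 4, j = 5.
Check constraint 1: k - m = -1; constraint 3: j + k = 9; constraint 5: k - n = -3. The remaining constraints are straightforward to verify.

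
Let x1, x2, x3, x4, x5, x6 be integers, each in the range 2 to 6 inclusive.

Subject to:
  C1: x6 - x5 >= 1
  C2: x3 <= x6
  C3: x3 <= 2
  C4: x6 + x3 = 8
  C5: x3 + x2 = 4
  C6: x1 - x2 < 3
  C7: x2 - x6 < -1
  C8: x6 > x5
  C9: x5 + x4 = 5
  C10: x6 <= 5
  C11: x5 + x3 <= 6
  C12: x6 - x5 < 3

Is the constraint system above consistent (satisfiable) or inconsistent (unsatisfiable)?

Unsatisfiable

From constraint 10: x6 ≤ 5. From constraint 3: x3 ≤ 2. Hence x6 + x3 ≤ 7. But constraint 4 requires x6 + x3 = 8, and 8 > 7. Contradiction.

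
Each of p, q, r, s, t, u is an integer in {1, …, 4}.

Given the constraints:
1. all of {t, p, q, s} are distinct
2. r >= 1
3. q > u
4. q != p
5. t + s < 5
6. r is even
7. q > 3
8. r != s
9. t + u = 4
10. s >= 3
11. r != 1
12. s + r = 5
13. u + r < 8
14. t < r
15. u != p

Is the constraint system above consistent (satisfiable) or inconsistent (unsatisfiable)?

Satisfiable

One satisfying assignment is p = 2, q = 4, r = 2, s = 3, t = 1, u = 3.
For the less obvious constraints — constraint 5: t + s = 4; constraint 9: t + u = 4 — and the others hold by inspection.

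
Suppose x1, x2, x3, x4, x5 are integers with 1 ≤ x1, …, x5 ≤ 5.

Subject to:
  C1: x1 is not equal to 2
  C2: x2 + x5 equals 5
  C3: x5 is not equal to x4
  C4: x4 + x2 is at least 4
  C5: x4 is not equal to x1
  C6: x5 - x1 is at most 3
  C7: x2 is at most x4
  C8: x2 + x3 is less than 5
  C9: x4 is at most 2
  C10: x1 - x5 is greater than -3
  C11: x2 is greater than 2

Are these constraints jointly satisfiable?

From constraint 11: x2 ≥ 3. From constraints 7 and 9: x2 ≤ x4 and x4 ≤ 2, so x2 ≤ 2. But 2 < 3, so no value of x2 works.

Unsatisfiable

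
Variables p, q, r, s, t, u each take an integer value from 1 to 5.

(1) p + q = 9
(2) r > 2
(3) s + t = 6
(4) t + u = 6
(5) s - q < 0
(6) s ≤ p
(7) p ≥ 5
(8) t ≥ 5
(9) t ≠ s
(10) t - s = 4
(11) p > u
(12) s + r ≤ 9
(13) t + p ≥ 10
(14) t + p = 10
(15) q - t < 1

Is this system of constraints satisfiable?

One satisfying assignment is p = 5, q = 4, r = 5, s = 1, t = 5, u = 1.
For the less obvious constraints — constraint 1: p + q = 9; constraint 3: s + t = 6; constraint 4: t + u = 6 — and the others hold by inspection.

Satisfiable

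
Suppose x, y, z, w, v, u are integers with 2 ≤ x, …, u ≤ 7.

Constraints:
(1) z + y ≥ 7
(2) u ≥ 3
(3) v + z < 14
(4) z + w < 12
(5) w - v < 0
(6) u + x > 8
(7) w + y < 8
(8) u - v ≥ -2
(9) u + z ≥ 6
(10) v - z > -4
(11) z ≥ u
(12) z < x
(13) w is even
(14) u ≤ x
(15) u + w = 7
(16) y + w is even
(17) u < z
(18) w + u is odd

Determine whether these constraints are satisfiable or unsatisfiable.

Setting (x, y, z, w, v, u) = (7, 2, 6, 4, 5, 3) satisfies everything: constraint 1: z + y = 8; constraint 3: v + z = 11, and the others follow.

Satisfiable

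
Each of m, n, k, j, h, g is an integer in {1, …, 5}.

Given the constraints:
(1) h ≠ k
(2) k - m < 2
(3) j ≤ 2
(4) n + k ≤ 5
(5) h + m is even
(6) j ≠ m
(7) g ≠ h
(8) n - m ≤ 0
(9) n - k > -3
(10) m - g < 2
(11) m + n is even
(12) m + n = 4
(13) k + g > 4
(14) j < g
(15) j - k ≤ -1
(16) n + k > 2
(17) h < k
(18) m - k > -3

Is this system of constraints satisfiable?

Satisfiable

The assignment m = 3, n = 1, k = 3, j = 1, h = 1, g = 3 works:
  constraint 2 holds since k - m = 0.
  constraint 4 holds since n + k = 4.
  constraint 8 holds since n - m = -2.
The rest check out directly.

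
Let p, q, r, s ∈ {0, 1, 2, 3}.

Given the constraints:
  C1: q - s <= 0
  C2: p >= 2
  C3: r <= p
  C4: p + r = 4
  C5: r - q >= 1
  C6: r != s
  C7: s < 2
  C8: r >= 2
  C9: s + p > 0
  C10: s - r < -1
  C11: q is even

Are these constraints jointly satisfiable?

Satisfiable

Try p = 2, q = 0, r = 2, s = 0.
Check constraint 1: q - s = 0; constraint 4: p + r = 4; constraint 5: r - q = 2. The remaining constraints are straightforward to verify.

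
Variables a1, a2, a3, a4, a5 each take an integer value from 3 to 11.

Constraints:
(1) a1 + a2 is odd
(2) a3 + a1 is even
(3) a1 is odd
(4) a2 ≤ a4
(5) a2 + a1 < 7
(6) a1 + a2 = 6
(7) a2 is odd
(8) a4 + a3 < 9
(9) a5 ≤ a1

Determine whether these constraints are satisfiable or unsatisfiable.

Unsatisfiable

Constraint 3 makes a1 odd and constraint 7 makes a2 odd, so a1 + a2 must be even. Constraint 1 says a1 + a2 is odd — contradiction.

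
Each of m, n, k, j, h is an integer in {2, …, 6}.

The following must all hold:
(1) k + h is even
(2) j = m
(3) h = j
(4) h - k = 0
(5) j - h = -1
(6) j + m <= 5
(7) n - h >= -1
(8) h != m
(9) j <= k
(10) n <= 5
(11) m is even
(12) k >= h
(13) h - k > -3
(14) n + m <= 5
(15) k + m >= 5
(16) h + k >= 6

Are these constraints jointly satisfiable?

From constraints 2 and 3, h = j = m, so h = m. But constraint 8 says h ≠ m. Contradiction.

Unsatisfiable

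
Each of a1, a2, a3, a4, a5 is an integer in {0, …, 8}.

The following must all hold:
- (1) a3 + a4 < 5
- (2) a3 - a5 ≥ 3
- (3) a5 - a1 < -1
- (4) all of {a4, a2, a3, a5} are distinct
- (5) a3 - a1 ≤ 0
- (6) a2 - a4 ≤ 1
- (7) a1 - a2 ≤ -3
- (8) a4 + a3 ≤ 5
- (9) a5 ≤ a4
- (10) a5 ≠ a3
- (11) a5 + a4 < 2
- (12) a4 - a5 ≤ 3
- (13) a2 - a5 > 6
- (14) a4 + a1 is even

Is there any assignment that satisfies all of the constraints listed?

Unsatisfiable

Constraints 2, 5, 6, 7, and 12 give a1 − a3 ≥ 0, a3 − a5 ≥ 3, a5 − a4 ≥ -3, a4 − a2 ≥ -1, a2 − a1 ≥ 3.
Adding all 5 inequalities: the left sides telescope to 0, and the right sides sum to 0 + 3 + (-3) + (-1) + 3 = 2. So 0 ≥ 2, which is false.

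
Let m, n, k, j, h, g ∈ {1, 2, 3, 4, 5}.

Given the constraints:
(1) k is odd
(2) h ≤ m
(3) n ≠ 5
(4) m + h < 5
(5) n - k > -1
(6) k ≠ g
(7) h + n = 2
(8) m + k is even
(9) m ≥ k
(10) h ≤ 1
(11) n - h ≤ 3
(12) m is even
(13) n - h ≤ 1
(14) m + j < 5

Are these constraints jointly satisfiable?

Unsatisfiable

Constraint 12 makes m even and constraint 1 makes k odd, so m + k must be odd. Constraint 8 says m + k is even — contradiction.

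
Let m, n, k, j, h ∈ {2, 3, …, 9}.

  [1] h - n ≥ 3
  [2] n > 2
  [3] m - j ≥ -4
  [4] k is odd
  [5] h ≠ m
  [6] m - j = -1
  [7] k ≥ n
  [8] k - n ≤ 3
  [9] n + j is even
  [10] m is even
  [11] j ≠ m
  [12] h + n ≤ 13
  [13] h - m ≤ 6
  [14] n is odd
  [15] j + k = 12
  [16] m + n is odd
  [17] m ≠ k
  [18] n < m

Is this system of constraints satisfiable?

Try m = 6, n = 3, k = 5, j = 7, h = 9.
Check constraint 1: h - n = 6; constraint 3: m - j = -1; constraint 6: m - j = -1. The remaining constraints are straightforward to verify.

Satisfiable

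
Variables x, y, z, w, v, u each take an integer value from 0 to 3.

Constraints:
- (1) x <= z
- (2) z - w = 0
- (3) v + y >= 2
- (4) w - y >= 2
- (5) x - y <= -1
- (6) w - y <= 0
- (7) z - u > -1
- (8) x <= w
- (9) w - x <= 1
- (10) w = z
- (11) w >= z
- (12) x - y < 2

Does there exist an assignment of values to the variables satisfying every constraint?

Unsatisfiable

Constraints 4, 5, and 9 give w − y ≥ 2, y − x ≥ 1, x − w ≥ -1.
Adding all 3 inequalities: the left sides telescope to 0, and the right sides sum to 2 + 1 + (-1) = 2. So 0 ≥ 2, which is false.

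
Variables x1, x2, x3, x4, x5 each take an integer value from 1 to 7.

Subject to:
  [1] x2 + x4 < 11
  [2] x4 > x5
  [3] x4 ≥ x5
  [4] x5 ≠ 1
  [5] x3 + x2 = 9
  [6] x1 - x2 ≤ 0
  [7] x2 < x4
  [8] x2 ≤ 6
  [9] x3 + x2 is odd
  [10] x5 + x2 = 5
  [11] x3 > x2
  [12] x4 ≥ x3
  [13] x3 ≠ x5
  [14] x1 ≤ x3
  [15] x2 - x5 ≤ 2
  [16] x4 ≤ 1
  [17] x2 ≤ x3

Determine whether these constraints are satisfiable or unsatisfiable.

From constraints 12 and 16: x3 ≤ x4 ≤ 1. From constraint 8: x2 ≤ 6. Hence x3 + x2 ≤ 7. But constraint 5 requires x3 + x2 = 9, and 9 > 7. Contradiction.

Unsatisfiable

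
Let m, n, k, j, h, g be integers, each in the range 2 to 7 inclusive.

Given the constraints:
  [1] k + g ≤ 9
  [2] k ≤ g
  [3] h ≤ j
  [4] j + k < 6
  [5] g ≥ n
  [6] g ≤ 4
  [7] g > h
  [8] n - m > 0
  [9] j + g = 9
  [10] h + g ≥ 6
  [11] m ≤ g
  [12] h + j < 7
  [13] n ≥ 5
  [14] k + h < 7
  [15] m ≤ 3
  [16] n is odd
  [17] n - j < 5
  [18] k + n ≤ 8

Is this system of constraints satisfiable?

From constraints 5 and 13: g ≥ n and n ≥ 5, so g ≥ 5. From constraint 6: g ≤ 4. But 4 < 5, so no value of g works.

Unsatisfiable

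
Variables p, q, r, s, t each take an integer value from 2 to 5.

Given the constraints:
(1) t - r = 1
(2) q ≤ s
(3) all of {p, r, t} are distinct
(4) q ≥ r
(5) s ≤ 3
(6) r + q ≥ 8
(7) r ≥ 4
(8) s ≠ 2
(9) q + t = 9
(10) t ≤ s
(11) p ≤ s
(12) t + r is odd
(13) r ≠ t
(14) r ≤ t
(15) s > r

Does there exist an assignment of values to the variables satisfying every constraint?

Unsatisfiable

From constraints 4 and 7: q ≥ r and r ≥ 4, so q ≥ 4. From constraints 2 and 5: q ≤ s and s ≤ 3, so q ≤ 3. But 3 < 4, so no value of q works.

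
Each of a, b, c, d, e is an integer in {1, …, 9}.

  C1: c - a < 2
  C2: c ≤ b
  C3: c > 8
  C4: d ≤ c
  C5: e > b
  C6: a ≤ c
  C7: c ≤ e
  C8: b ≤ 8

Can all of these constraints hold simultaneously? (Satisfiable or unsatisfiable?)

From constraint 3: c ≥ 9. From constraints 2 and 8: c ≤ b and b ≤ 8, so c ≤ 8. But 8 < 9, so no value of c works.

Unsatisfiable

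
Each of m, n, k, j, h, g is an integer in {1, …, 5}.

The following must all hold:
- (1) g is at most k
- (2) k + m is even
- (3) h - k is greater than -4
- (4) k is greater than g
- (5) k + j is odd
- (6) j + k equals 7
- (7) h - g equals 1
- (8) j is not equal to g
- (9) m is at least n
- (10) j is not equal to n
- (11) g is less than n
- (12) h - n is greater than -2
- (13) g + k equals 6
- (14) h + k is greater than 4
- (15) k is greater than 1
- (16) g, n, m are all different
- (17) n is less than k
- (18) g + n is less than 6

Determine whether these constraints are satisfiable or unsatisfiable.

Satisfiable

Take m = 5, n = 3, k = 5, j = 2, h = 2, g = 1. Then constraint 3: h - k = -3; constraint 6: j + k = 7, and every other listed constraint is also met.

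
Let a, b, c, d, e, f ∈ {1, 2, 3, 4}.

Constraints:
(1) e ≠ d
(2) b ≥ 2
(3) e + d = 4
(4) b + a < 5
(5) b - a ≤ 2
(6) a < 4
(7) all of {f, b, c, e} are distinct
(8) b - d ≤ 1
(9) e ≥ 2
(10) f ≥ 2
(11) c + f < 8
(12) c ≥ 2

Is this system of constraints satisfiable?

Unsatisfiable

Constraints 2, 9, 10, and 12 confine each of f, b, c, e to the 3 values {2, …, 4} (the domain already gives each ≤ 4).
Constraint 7 requires all 4 of them to be distinct, but only 3 values are available — impossible by the pigeonhole principle.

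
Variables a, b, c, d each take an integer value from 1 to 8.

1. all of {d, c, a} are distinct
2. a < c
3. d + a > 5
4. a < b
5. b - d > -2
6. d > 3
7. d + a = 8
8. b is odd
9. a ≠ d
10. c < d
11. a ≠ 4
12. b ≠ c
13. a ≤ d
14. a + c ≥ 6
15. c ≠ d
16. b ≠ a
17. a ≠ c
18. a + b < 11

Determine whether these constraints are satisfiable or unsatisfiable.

Satisfiable

One satisfying assignment is a = 1, b = 7, c = 5, d = 7.
For the less obvious constraints — constraint 3: d + a = 8; constraint 5: b - d = 0 — and the others hold by inspection.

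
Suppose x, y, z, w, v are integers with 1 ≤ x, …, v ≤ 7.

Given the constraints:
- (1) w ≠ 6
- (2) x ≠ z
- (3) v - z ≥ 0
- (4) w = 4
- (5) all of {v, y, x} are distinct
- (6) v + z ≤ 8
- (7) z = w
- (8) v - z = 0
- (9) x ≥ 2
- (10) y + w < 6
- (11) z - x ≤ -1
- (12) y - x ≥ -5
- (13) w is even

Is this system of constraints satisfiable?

Take x = 6, y = 1, z = 4, w = 4, v = 4. Then constraint 3: v - z = 0; constraint 6: v + z = 8, and every other listed constraint is also met.

Satisfiable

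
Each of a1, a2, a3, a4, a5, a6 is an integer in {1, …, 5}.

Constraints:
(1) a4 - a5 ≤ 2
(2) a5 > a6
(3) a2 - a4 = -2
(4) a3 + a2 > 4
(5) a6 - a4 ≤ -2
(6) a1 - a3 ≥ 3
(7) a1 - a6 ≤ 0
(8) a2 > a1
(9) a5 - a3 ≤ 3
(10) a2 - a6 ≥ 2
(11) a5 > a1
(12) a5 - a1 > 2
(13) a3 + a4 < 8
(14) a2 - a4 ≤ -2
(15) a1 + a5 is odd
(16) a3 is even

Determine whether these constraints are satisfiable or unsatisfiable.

Unsatisfiable

Constraints 1, 6, 7, 9, 10, and 14 give a6 − a1 ≥ 0, a1 − a3 ≥ 3, a3 − a5 ≥ -3, a5 − a4 ≥ -2, a4 − a2 ≥ 2, a2 − a6 ≥ 2.
Adding all 6 inequalities: the left sides telescope to 0, and the right sides sum to 0 + 3 + (-3) + (-2) + 2 + 2 = 2. So 0 ≥ 2, which is false.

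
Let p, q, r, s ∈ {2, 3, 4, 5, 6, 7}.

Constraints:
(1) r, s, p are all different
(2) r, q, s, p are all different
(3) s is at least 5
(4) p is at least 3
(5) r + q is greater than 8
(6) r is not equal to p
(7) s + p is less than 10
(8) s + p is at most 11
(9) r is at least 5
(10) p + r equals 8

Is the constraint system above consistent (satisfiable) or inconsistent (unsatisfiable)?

Try p = 3, q = 4, r = 5, s = 6.
Check constraint 5: r + q = 9; constraint 7: s + p = 9. The remaining constraints are straightforward to verify.

Satisfiable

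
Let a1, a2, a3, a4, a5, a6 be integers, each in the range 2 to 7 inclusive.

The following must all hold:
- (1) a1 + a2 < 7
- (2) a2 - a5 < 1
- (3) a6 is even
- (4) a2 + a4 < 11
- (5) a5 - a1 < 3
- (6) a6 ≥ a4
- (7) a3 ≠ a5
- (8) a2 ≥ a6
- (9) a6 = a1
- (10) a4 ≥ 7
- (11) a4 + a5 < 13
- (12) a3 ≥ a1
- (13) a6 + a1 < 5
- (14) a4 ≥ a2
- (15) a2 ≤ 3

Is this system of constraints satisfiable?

Unsatisfiable

From constraints 6 and 10: a6 ≥ a4 and a4 ≥ 7, so a6 ≥ 7. From constraints 8 and 15: a6 ≤ a2 and a2 ≤ 3, so a6 ≤ 3. But 3 < 7, so no value of a6 works.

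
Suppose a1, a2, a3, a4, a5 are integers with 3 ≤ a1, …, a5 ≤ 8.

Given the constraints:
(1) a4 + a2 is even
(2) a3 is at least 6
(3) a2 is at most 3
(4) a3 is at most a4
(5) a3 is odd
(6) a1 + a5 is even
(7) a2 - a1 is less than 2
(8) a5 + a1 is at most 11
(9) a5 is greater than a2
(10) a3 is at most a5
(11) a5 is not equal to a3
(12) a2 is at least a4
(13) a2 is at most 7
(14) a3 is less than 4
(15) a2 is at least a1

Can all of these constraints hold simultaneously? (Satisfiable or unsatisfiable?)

Unsatisfiable

From constraints 2 and 4: a4 ≥ a3 and a3 ≥ 6, so a4 ≥ 6. From constraints 3 and 12: a4 ≤ a2 and a2 ≤ 3, so a4 ≤ 3. But 3 < 6, so no value of a4 works.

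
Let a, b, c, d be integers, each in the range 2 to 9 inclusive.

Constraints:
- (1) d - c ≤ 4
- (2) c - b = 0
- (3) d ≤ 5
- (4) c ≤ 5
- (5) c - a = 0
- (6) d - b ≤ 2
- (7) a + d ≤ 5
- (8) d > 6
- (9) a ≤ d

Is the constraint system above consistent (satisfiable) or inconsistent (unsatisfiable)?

From constraint 8: d ≥ 7. From constraint 3: d ≤ 5. But 5 < 7, so no value of d works.

Unsatisfiable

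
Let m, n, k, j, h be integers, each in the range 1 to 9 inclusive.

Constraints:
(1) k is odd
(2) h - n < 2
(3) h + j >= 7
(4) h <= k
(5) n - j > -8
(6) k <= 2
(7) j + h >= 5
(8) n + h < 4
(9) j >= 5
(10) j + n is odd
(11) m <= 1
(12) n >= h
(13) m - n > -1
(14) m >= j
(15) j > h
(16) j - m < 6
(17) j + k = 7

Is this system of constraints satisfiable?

From constraints 11 and 14: j ≤ m ≤ 1. From constraints 4 and 6: h ≤ k ≤ 2. Hence j + h ≤ 3. But constraint 7 requires j + h ≥ 5, and 5 > 3. Contradiction.

Unsatisfiable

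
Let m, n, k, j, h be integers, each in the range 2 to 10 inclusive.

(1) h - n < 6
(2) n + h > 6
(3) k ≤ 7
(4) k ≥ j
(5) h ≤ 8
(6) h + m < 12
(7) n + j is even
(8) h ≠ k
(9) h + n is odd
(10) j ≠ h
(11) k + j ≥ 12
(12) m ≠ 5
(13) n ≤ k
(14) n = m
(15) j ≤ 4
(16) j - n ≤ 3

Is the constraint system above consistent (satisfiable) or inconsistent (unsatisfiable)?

From constraint 3: k ≤ 7. From constraint 15: j ≤ 4. Hence k + j ≤ 11. But constraint 11 requires k + j ≥ 12, and 12 > 11. Contradiction.

Unsatisfiable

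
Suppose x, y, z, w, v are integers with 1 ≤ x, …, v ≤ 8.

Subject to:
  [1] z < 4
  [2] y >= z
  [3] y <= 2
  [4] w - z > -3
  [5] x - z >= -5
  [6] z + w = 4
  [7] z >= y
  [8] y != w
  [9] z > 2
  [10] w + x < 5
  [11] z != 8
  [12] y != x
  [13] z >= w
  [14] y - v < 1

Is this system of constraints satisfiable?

From constraint 9: z ≥ 3. From constraints 2 and 3: z ≤ y and y ≤ 2, so z ≤ 2. But 2 < 3, so no value of z works.

Unsatisfiable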